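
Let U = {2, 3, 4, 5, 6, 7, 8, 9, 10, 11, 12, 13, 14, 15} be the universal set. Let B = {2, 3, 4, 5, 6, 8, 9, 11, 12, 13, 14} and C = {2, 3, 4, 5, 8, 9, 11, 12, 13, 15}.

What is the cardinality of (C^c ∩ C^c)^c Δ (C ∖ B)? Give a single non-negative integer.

9

C^c = {6, 7, 10, 14}
C^c ∩ C^c = {6, 7, 10, 14}
(C^c ∩ C^c)^c = {2, 3, 4, 5, 8, 9, 11, 12, 13, 15}
C ∖ B = {15}
(C^c ∩ C^c)^c Δ (C ∖ B) = {2, 3, 4, 5, 8, 9, 11, 12, 13}
|(C^c ∩ C^c)^c Δ (C ∖ B)| = 9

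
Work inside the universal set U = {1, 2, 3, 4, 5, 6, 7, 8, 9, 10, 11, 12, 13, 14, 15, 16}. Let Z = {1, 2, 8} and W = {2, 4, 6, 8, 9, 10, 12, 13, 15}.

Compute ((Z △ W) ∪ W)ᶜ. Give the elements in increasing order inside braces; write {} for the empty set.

{3, 5, 7, 11, 14, 16}

Z △ W = {1, 4, 6, 9, 10, 12, 13, 15}
(Z △ W) ∪ W = {1, 2, 4, 6, 8, 9, 10, 12, 13, 15}
((Z △ W) ∪ W)ᶜ = {3, 5, 7, 11, 14, 16}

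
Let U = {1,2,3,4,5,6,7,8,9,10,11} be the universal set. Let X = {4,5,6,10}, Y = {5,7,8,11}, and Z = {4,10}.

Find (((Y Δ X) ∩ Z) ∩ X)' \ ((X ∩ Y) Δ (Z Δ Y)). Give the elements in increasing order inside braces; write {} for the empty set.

{1,2,3,5,6,9}

Y Δ X = {4,6,7,8,10,11}
(Y Δ X) ∩ Z = {4,10}
((Y Δ X) ∩ Z) ∩ X = {4,10}
(((Y Δ X) ∩ Z) ∩ X)' = {1,2,3,5,6,7,8,9,11}
X ∩ Y = {5}
Z Δ Y = {4,5,7,8,10,11}
(X ∩ Y) Δ (Z Δ Y) = {4,7,8,10,11}
(((Y Δ X) ∩ Z) ∩ X)' \ ((X ∩ Y) Δ (Z Δ Y)) = {1,2,3,5,6,9}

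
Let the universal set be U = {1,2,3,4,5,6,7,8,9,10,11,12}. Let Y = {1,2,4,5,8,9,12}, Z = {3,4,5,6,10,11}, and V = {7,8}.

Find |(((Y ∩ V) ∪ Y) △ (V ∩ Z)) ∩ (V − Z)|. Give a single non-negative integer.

1

Y ∩ V = {8}
(Y ∩ V) ∪ Y = {1,2,4,5,8,9,12}
V ∩ Z = {}
((Y ∩ V) ∪ Y) △ (V ∩ Z) = {1,2,4,5,8,9,12}
V − Z = {7,8}
(((Y ∩ V) ∪ Y) △ (V ∩ Z)) ∩ (V − Z) = {8}
|(((Y ∩ V) ∪ Y) △ (V ∩ Z)) ∩ (V − Z)| = 1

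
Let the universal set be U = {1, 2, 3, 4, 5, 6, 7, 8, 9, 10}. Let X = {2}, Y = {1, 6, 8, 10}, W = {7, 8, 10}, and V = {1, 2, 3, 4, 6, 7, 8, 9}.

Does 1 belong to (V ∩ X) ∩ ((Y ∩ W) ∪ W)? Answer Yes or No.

No

1 ∈ V and 1 ∉ X, so 1 ∉ V ∩ X
1 ∈ Y and 1 ∉ W, so 1 ∉ Y ∩ W
1 ∉ (Y ∩ W) and 1 ∉ W, so 1 ∉ (Y ∩ W) ∪ W
1 ∉ (V ∩ X) and 1 ∉ ((Y ∩ W) ∪ W), so 1 ∉ (V ∩ X) ∩ ((Y ∩ W) ∪ W)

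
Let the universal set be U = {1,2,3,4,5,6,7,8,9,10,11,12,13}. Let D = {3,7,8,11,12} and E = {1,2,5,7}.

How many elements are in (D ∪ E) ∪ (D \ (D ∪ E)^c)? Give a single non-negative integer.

D ∪ E = {1,2,3,5,7,8,11,12}
(D ∪ E)^c = {4,6,9,10,13}
D \ (D ∪ E)^c = {3,7,8,11,12}
(D ∪ E) ∪ (D \ (D ∪ E)^c) = {1,2,3,5,7,8,11,12}
|(D ∪ E) ∪ (D \ (D ∪ E)^c)| = 8

8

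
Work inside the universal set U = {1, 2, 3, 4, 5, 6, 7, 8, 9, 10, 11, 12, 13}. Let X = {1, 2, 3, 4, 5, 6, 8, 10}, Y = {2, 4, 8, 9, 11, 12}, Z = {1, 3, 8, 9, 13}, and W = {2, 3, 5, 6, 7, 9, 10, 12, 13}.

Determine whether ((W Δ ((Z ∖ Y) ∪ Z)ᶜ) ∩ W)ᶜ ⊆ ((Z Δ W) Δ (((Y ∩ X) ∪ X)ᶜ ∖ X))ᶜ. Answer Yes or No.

No

Z ∖ Y = {1, 3, 13}
(Z ∖ Y) ∪ Z = {1, 3, 8, 9, 13}
((Z ∖ Y) ∪ Z)ᶜ = {2, 4, 5, 6, 7, 10, 11, 12}
W Δ ((Z ∖ Y) ∪ Z)ᶜ = {3, 4, 9, 11, 13}
(W Δ ((Z ∖ Y) ∪ Z)ᶜ) ∩ W = {3, 9, 13}
((W Δ ((Z ∖ Y) ∪ Z)ᶜ) ∩ W)ᶜ = {1, 2, 4, 5, 6, 7, 8, 10, 11, 12}
Z Δ W = {1, 2, 5, 6, 7, 8, 10, 12}
Y ∩ X = {2, 4, 8}
(Y ∩ X) ∪ X = {1, 2, 3, 4, 5, 6, 8, 10}
((Y ∩ X) ∪ X)ᶜ = {7, 9, 11, 12, 13}
((Y ∩ X) ∪ X)ᶜ ∖ X = {7, 9, 11, 12, 13}
(Z Δ W) Δ (((Y ∩ X) ∪ X)ᶜ ∖ X) = {1, 2, 5, 6, 8, 9, 10, 11, 13}
((Z Δ W) Δ (((Y ∩ X) ∪ X)ᶜ ∖ X))ᶜ = {3, 4, 7, 12}
1 ∈ ((W Δ ((Z ∖ Y) ∪ Z)ᶜ) ∩ W)ᶜ but 1 ∉ ((Z Δ W) Δ (((Y ∩ X) ∪ X)ᶜ ∖ X))ᶜ, so the inclusion fails.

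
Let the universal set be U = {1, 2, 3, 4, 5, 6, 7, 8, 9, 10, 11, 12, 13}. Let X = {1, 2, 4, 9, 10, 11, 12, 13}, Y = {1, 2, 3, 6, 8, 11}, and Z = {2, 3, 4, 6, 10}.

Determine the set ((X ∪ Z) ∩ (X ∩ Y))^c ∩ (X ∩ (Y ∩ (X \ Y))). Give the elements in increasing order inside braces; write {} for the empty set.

X ∪ Z = {1, 2, 3, 4, 6, 9, 10, 11, 12, 13}
X ∩ Y = {1, 2, 11}
(X ∪ Z) ∩ (X ∩ Y) = {1, 2, 11}
((X ∪ Z) ∩ (X ∩ Y))^c = {3, 4, 5, 6, 7, 8, 9, 10, 12, 13}
X \ Y = {4, 9, 10, 12, 13}
Y ∩ (X \ Y) = {}
X ∩ (Y ∩ (X \ Y)) = {}
((X ∪ Z) ∩ (X ∩ Y))^c ∩ (X ∩ (Y ∩ (X \ Y))) = {}

{}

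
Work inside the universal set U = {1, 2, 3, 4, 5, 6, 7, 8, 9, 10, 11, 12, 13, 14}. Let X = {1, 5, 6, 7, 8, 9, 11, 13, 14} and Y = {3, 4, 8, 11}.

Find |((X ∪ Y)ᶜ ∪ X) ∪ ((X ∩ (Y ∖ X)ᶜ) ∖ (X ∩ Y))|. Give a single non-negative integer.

12

X ∪ Y = {1, 3, 4, 5, 6, 7, 8, 9, 11, 13, 14}
(X ∪ Y)ᶜ = {2, 10, 12}
(X ∪ Y)ᶜ ∪ X = {1, 2, 5, 6, 7, 8, 9, 10, 11, 12, 13, 14}
Y ∖ X = {3, 4}
(Y ∖ X)ᶜ = {1, 2, 5, 6, 7, 8, 9, 10, 11, 12, 13, 14}
X ∩ (Y ∖ X)ᶜ = {1, 5, 6, 7, 8, 9, 11, 13, 14}
X ∩ Y = {8, 11}
(X ∩ (Y ∖ X)ᶜ) ∖ (X ∩ Y) = {1, 5, 6, 7, 9, 13, 14}
((X ∪ Y)ᶜ ∪ X) ∪ ((X ∩ (Y ∖ X)ᶜ) ∖ (X ∩ Y)) = {1, 2, 5, 6, 7, 8, 9, 10, 11, 12, 13, 14}
|((X ∪ Y)ᶜ ∪ X) ∪ ((X ∩ (Y ∖ X)ᶜ) ∖ (X ∩ Y))| = 12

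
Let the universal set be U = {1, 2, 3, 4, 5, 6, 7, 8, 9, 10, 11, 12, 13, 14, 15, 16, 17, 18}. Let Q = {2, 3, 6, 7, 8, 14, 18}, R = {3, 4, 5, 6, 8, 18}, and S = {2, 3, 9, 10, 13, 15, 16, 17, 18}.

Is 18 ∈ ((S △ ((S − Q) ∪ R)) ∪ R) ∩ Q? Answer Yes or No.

18 ∈ S and 18 ∈ Q, so 18 ∉ S − Q
18 ∉ (S − Q) and 18 ∈ R, so 18 ∈ (S − Q) ∪ R
18 ∈ S and 18 ∈ ((S − Q) ∪ R), so 18 ∉ S △ ((S − Q) ∪ R)
18 ∉ (S △ ((S − Q) ∪ R)) and 18 ∈ R, so 18 ∈ (S △ ((S − Q) ∪ R)) ∪ R
18 ∈ ((S △ ((S − Q) ∪ R)) ∪ R) and 18 ∈ Q, so 18 ∈ ((S △ ((S − Q) ∪ R)) ∪ R) ∩ Q

Yes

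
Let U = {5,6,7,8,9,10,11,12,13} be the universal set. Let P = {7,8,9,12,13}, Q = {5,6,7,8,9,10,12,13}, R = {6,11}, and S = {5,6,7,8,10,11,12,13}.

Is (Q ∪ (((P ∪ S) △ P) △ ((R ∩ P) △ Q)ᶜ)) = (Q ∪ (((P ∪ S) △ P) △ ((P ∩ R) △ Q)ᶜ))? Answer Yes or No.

Yes

P ∪ S = {5,6,7,8,9,10,11,12,13}
(P ∪ S) △ P = {5,6,10,11}
R ∩ P = {}
(R ∩ P) △ Q = {5,6,7,8,9,10,12,13}
((R ∩ P) △ Q)ᶜ = {11}
((P ∪ S) △ P) △ ((R ∩ P) △ Q)ᶜ = {5,6,10}
Q ∪ (((P ∪ S) △ P) △ ((R ∩ P) △ Q)ᶜ) = {5,6,7,8,9,10,12,13}
P ∩ R = {}
(P ∩ R) △ Q = {5,6,7,8,9,10,12,13}
((P ∩ R) △ Q)ᶜ = {11}
((P ∪ S) △ P) △ ((P ∩ R) △ Q)ᶜ = {5,6,10}
Q ∪ (((P ∪ S) △ P) △ ((P ∩ R) △ Q)ᶜ) = {5,6,7,8,9,10,12,13}
Both equal {5,6,7,8,9,10,12,13}, so Q ∪ (((P ∪ S) △ P) △ ((R ∩ P) △ Q)ᶜ) = Q ∪ (((P ∪ S) △ P) △ ((P ∩ R) △ Q)ᶜ).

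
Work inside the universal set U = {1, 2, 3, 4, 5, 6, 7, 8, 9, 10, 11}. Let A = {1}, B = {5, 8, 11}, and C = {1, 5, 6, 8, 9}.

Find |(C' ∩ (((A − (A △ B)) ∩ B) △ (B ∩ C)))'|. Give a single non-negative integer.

C' = {2, 3, 4, 7, 10, 11}
A △ B = {1, 5, 8, 11}
A − (A △ B) = {}
(A − (A △ B)) ∩ B = {}
B ∩ C = {5, 8}
((A − (A △ B)) ∩ B) △ (B ∩ C) = {5, 8}
C' ∩ (((A − (A △ B)) ∩ B) △ (B ∩ C)) = {}
(C' ∩ (((A − (A △ B)) ∩ B) △ (B ∩ C)))' = {1, 2, 3, 4, 5, 6, 7, 8, 9, 10, 11}
|(C' ∩ (((A − (A △ B)) ∩ B) △ (B ∩ C)))'| = 11

11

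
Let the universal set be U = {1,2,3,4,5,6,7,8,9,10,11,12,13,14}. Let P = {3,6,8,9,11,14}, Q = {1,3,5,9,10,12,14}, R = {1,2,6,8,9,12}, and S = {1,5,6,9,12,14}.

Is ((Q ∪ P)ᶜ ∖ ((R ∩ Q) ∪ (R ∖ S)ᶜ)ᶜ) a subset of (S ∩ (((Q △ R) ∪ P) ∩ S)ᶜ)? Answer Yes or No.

No

Q ∪ P = {1,3,5,6,8,9,10,11,12,14}
(Q ∪ P)ᶜ = {2,4,7,13}
R ∩ Q = {1,9,12}
R ∖ S = {2,8}
(R ∖ S)ᶜ = {1,3,4,5,6,7,9,10,11,12,13,14}
(R ∩ Q) ∪ (R ∖ S)ᶜ = {1,3,4,5,6,7,9,10,11,12,13,14}
((R ∩ Q) ∪ (R ∖ S)ᶜ)ᶜ = {2,8}
(Q ∪ P)ᶜ ∖ ((R ∩ Q) ∪ (R ∖ S)ᶜ)ᶜ = {4,7,13}
Q △ R = {2,3,5,6,8,10,14}
(Q △ R) ∪ P = {2,3,5,6,8,9,10,11,14}
((Q △ R) ∪ P) ∩ S = {5,6,9,14}
(((Q △ R) ∪ P) ∩ S)ᶜ = {1,2,3,4,7,8,10,11,12,13}
S ∩ (((Q △ R) ∪ P) ∩ S)ᶜ = {1,12}
4 ∈ (Q ∪ P)ᶜ ∖ ((R ∩ Q) ∪ (R ∖ S)ᶜ)ᶜ but 4 ∉ S ∩ (((Q △ R) ∪ P) ∩ S)ᶜ, so the inclusion fails.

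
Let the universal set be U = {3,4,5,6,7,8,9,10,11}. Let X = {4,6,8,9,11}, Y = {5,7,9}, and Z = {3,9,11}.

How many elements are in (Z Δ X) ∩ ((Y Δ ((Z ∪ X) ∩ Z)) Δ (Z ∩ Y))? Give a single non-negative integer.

1

Z Δ X = {3,4,6,8}
Z ∪ X = {3,4,6,8,9,11}
(Z ∪ X) ∩ Z = {3,9,11}
Y Δ ((Z ∪ X) ∩ Z) = {3,5,7,11}
Z ∩ Y = {9}
(Y Δ ((Z ∪ X) ∩ Z)) Δ (Z ∩ Y) = {3,5,7,9,11}
(Z Δ X) ∩ ((Y Δ ((Z ∪ X) ∩ Z)) Δ (Z ∩ Y)) = {3}
|(Z Δ X) ∩ ((Y Δ ((Z ∪ X) ∩ Z)) Δ (Z ∩ Y))| = 1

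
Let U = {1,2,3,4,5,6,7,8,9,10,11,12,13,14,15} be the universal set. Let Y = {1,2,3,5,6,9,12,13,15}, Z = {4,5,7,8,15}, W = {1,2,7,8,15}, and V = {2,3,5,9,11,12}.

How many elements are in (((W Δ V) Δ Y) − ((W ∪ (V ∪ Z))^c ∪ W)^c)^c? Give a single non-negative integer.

10

W Δ V = {1,3,5,7,8,9,11,12,15}
(W Δ V) Δ Y = {2,6,7,8,11,13}
V ∪ Z = {2,3,4,5,7,8,9,11,12,15}
W ∪ (V ∪ Z) = {1,2,3,4,5,7,8,9,11,12,15}
(W ∪ (V ∪ Z))^c = {6,10,13,14}
(W ∪ (V ∪ Z))^c ∪ W = {1,2,6,7,8,10,13,14,15}
((W ∪ (V ∪ Z))^c ∪ W)^c = {3,4,5,9,11,12}
((W Δ V) Δ Y) − ((W ∪ (V ∪ Z))^c ∪ W)^c = {2,6,7,8,13}
(((W Δ V) Δ Y) − ((W ∪ (V ∪ Z))^c ∪ W)^c)^c = {1,3,4,5,9,10,11,12,14,15}
|(((W Δ V) Δ Y) − ((W ∪ (V ∪ Z))^c ∪ W)^c)^c| = 10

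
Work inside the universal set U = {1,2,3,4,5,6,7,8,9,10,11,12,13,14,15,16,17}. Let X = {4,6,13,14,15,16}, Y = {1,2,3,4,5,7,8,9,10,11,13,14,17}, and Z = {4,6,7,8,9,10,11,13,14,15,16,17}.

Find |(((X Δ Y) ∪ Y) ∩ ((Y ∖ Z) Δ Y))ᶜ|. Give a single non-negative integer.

X Δ Y = {1,2,3,5,6,7,8,9,10,11,15,16,17}
(X Δ Y) ∪ Y = {1,2,3,4,5,6,7,8,9,10,11,13,14,15,16,17}
Y ∖ Z = {1,2,3,5}
(Y ∖ Z) Δ Y = {4,7,8,9,10,11,13,14,17}
((X Δ Y) ∪ Y) ∩ ((Y ∖ Z) Δ Y) = {4,7,8,9,10,11,13,14,17}
(((X Δ Y) ∪ Y) ∩ ((Y ∖ Z) Δ Y))ᶜ = {1,2,3,5,6,12,15,16}
|(((X Δ Y) ∪ Y) ∩ ((Y ∖ Z) Δ Y))ᶜ| = 8

8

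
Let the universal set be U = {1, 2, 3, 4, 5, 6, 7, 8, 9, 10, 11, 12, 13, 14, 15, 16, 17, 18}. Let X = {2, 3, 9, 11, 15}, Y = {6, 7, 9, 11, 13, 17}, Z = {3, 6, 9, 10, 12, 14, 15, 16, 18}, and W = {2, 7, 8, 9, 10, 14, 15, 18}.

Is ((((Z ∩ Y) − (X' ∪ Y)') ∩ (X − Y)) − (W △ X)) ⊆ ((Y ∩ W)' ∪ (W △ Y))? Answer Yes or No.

Z ∩ Y = {6, 9}
X' = {1, 4, 5, 6, 7, 8, 10, 12, 13, 14, 16, 17, 18}
X' ∪ Y = {1, 4, 5, 6, 7, 8, 9, 10, 11, 12, 13, 14, 16, 17, 18}
(X' ∪ Y)' = {2, 3, 15}
(Z ∩ Y) − (X' ∪ Y)' = {6, 9}
X − Y = {2, 3, 15}
((Z ∩ Y) − (X' ∪ Y)') ∩ (X − Y) = {}
W △ X = {3, 7, 8, 10, 11, 14, 18}
(((Z ∩ Y) − (X' ∪ Y)') ∩ (X − Y)) − (W △ X) = {}
Y ∩ W = {7, 9}
(Y ∩ W)' = {1, 2, 3, 4, 5, 6, 8, 10, 11, 12, 13, 14, 15, 16, 17, 18}
W △ Y = {2, 6, 8, 10, 11, 13, 14, 15, 17, 18}
(Y ∩ W)' ∪ (W △ Y) = {1, 2, 3, 4, 5, 6, 8, 10, 11, 12, 13, 14, 15, 16, 17, 18}
Every element of {} is in {1, 2, 3, 4, 5, 6, 8, 10, 11, 12, 13, 14, 15, 16, 17, 18}, so (((Z ∩ Y) − (X' ∪ Y)') ∩ (X − Y)) − (W △ X) ⊆ (Y ∩ W)' ∪ (W △ Y).

Yes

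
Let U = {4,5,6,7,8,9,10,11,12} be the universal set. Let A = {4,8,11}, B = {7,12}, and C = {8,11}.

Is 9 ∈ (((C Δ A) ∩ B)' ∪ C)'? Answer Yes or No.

9 ∉ C and 9 ∉ A, so 9 ∉ C Δ A
9 ∉ (C Δ A) and 9 ∉ B, so 9 ∉ (C Δ A) ∩ B
9 ∈ ((C Δ A) ∩ B)' since 9 ∉ ((C Δ A) ∩ B)
9 ∈ ((C Δ A) ∩ B)' and 9 ∉ C, so 9 ∈ ((C Δ A) ∩ B)' ∪ C
9 ∉ (((C Δ A) ∩ B)' ∪ C)' since 9 ∈ (((C Δ A) ∩ B)' ∪ C)

No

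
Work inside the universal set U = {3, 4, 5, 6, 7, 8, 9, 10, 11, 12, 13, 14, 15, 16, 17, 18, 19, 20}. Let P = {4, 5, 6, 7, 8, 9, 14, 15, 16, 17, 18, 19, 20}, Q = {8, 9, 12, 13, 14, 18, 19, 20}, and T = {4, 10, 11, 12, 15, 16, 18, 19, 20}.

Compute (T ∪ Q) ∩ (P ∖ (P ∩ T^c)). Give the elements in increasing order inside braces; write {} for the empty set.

{4, 15, 16, 18, 19, 20}

T ∪ Q = {4, 8, 9, 10, 11, 12, 13, 14, 15, 16, 18, 19, 20}
T^c = {3, 5, 6, 7, 8, 9, 13, 14, 17}
P ∩ T^c = {5, 6, 7, 8, 9, 14, 17}
P ∖ (P ∩ T^c) = {4, 15, 16, 18, 19, 20}
(T ∪ Q) ∩ (P ∖ (P ∩ T^c)) = {4, 15, 16, 18, 19, 20}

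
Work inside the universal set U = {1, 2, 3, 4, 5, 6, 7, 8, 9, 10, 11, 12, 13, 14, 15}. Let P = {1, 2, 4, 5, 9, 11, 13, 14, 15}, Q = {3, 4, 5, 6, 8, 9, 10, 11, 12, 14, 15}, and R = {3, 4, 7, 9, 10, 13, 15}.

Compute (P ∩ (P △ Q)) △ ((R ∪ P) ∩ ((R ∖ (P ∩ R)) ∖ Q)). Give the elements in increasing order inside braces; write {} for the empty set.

{1, 2, 7, 13}

P △ Q = {1, 2, 3, 6, 8, 10, 12, 13}
P ∩ (P △ Q) = {1, 2, 13}
R ∪ P = {1, 2, 3, 4, 5, 7, 9, 10, 11, 13, 14, 15}
P ∩ R = {4, 9, 13, 15}
R ∖ (P ∩ R) = {3, 7, 10}
(R ∖ (P ∩ R)) ∖ Q = {7}
(R ∪ P) ∩ ((R ∖ (P ∩ R)) ∖ Q) = {7}
(P ∩ (P △ Q)) △ ((R ∪ P) ∩ ((R ∖ (P ∩ R)) ∖ Q)) = {1, 2, 7, 13}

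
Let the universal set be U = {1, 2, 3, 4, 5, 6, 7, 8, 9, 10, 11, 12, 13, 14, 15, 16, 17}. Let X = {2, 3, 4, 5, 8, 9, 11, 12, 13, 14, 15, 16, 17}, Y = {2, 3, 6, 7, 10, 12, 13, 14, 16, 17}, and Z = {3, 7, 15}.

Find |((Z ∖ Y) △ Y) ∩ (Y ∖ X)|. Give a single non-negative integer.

Z ∖ Y = {15}
(Z ∖ Y) △ Y = {2, 3, 6, 7, 10, 12, 13, 14, 15, 16, 17}
Y ∖ X = {6, 7, 10}
((Z ∖ Y) △ Y) ∩ (Y ∖ X) = {6, 7, 10}
|((Z ∖ Y) △ Y) ∩ (Y ∖ X)| = 3

3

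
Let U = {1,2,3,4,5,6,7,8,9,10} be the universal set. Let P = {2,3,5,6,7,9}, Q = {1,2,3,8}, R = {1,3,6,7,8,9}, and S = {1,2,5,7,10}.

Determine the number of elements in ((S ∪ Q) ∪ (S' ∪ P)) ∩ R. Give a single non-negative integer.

S ∪ Q = {1,2,3,5,7,8,10}
S' = {3,4,6,8,9}
S' ∪ P = {2,3,4,5,6,7,8,9}
(S ∪ Q) ∪ (S' ∪ P) = {1,2,3,4,5,6,7,8,9,10}
((S ∪ Q) ∪ (S' ∪ P)) ∩ R = {1,3,6,7,8,9}
|((S ∪ Q) ∪ (S' ∪ P)) ∩ R| = 6

6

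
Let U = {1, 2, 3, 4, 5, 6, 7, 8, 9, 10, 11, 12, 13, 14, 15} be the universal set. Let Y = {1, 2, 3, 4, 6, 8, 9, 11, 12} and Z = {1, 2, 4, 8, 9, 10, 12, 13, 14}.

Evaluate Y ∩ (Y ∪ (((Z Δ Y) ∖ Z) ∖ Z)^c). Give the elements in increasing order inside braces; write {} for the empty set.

Z Δ Y = {3, 6, 10, 11, 13, 14}
(Z Δ Y) ∖ Z = {3, 6, 11}
((Z Δ Y) ∖ Z) ∖ Z = {3, 6, 11}
(((Z Δ Y) ∖ Z) ∖ Z)^c = {1, 2, 4, 5, 7, 8, 9, 10, 12, 13, 14, 15}
Y ∪ (((Z Δ Y) ∖ Z) ∖ Z)^c = {1, 2, 3, 4, 5, 6, 7, 8, 9, 10, 11, 12, 13, 14, 15}
Y ∩ (Y ∪ (((Z Δ Y) ∖ Z) ∖ Z)^c) = {1, 2, 3, 4, 6, 8, 9, 11, 12}

{1, 2, 3, 4, 6, 8, 9, 11, 12}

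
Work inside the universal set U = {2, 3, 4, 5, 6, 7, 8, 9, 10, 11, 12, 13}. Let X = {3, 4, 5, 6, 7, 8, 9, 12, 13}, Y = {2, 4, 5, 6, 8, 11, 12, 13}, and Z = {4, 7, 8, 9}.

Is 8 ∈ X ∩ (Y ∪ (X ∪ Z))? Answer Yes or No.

Yes

8 ∈ X and 8 ∈ Z, so 8 ∈ X ∪ Z
8 ∈ Y and 8 ∈ (X ∪ Z), so 8 ∈ Y ∪ (X ∪ Z)
8 ∈ X and 8 ∈ (Y ∪ (X ∪ Z)), so 8 ∈ X ∩ (Y ∪ (X ∪ Z))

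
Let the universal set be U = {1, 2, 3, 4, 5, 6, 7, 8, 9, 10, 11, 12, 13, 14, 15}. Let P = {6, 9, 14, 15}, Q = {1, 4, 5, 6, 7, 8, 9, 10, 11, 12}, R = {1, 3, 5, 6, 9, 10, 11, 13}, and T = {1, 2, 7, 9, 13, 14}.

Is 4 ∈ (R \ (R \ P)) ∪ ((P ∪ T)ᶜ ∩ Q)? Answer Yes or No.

4 ∉ R and 4 ∉ P, so 4 ∉ R \ P
4 ∉ R and 4 ∉ (R \ P), so 4 ∉ R \ (R \ P)
4 ∉ P and 4 ∉ T, so 4 ∉ P ∪ T
4 ∈ (P ∪ T)ᶜ since 4 ∉ (P ∪ T)
4 ∈ (P ∪ T)ᶜ and 4 ∈ Q, so 4 ∈ (P ∪ T)ᶜ ∩ Q
4 ∉ (R \ (R \ P)) and 4 ∈ ((P ∪ T)ᶜ ∩ Q), so 4 ∈ (R \ (R \ P)) ∪ ((P ∪ T)ᶜ ∩ Q)

Yes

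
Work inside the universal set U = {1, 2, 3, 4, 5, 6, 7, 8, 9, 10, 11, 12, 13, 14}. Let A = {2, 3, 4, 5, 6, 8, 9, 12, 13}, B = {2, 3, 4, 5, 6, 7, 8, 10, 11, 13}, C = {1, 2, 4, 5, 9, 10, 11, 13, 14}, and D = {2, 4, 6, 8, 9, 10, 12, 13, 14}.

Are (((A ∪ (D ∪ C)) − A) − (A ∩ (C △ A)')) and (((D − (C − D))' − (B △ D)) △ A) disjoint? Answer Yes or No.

D ∪ C = {1, 2, 4, 5, 6, 8, 9, 10, 11, 12, 13, 14}
A ∪ (D ∪ C) = {1, 2, 3, 4, 5, 6, 8, 9, 10, 11, 12, 13, 14}
(A ∪ (D ∪ C)) − A = {1, 10, 11, 14}
C △ A = {1, 3, 6, 8, 10, 11, 12, 14}
(C △ A)' = {2, 4, 5, 7, 9, 13}
A ∩ (C △ A)' = {2, 4, 5, 9, 13}
((A ∪ (D ∪ C)) − A) − (A ∩ (C △ A)') = {1, 10, 11, 14}
C − D = {1, 5, 11}
D − (C − D) = {2, 4, 6, 8, 9, 10, 12, 13, 14}
(D − (C − D))' = {1, 3, 5, 7, 11}
B △ D = {3, 5, 7, 9, 11, 12, 14}
(D − (C − D))' − (B △ D) = {1}
((D − (C − D))' − (B △ D)) △ A = {1, 2, 3, 4, 5, 6, 8, 9, 12, 13}
1 lies in both, so they are not disjoint.

No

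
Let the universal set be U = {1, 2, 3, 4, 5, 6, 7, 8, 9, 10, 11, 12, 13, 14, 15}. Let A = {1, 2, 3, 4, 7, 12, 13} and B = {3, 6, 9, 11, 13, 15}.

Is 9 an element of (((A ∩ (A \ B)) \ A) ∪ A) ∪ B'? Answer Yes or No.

No

9 ∉ A and 9 ∈ B, so 9 ∉ A \ B
9 ∉ A and 9 ∉ (A \ B), so 9 ∉ A ∩ (A \ B)
9 ∉ (A ∩ (A \ B)) and 9 ∉ A, so 9 ∉ (A ∩ (A \ B)) \ A
9 ∉ ((A ∩ (A \ B)) \ A) and 9 ∉ A, so 9 ∉ ((A ∩ (A \ B)) \ A) ∪ A
9 ∈ B, so 9 ∉ B'
9 ∉ (((A ∩ (A \ B)) \ A) ∪ A) and 9 ∉ B', so 9 ∉ (((A ∩ (A \ B)) \ A) ∪ A) ∪ B'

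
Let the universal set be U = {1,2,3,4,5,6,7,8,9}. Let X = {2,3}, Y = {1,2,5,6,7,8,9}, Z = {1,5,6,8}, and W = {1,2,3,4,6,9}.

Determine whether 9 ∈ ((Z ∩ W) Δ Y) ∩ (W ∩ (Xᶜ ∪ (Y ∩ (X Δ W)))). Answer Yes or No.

9 ∉ Z and 9 ∈ W, so 9 ∉ Z ∩ W
9 ∉ (Z ∩ W) and 9 ∈ Y, so 9 ∈ (Z ∩ W) Δ Y
9 ∉ X, so 9 ∈ Xᶜ
9 ∉ X and 9 ∈ W, so 9 ∈ X Δ W
9 ∈ Y and 9 ∈ (X Δ W), so 9 ∈ Y ∩ (X Δ W)
9 ∈ Xᶜ and 9 ∈ (Y ∩ (X Δ W)), so 9 ∈ Xᶜ ∪ (Y ∩ (X Δ W))
9 ∈ W and 9 ∈ (Xᶜ ∪ (Y ∩ (X Δ W))), so 9 ∈ W ∩ (Xᶜ ∪ (Y ∩ (X Δ W)))
9 ∈ ((Z ∩ W) Δ Y) and 9 ∈ (W ∩ (Xᶜ ∪ (Y ∩ (X Δ W)))), so 9 ∈ ((Z ∩ W) Δ Y) ∩ (W ∩ (Xᶜ ∪ (Y ∩ (X Δ W))))

Yes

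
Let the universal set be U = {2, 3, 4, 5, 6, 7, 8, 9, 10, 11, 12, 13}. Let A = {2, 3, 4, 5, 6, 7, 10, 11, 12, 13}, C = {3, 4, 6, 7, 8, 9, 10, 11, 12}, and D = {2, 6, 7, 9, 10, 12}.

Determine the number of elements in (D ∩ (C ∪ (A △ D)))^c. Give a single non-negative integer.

A △ D = {3, 4, 5, 9, 11, 13}
C ∪ (A △ D) = {3, 4, 5, 6, 7, 8, 9, 10, 11, 12, 13}
D ∩ (C ∪ (A △ D)) = {6, 7, 9, 10, 12}
(D ∩ (C ∪ (A △ D)))^c = {2, 3, 4, 5, 8, 11, 13}
|(D ∩ (C ∪ (A △ D)))^c| = 7

7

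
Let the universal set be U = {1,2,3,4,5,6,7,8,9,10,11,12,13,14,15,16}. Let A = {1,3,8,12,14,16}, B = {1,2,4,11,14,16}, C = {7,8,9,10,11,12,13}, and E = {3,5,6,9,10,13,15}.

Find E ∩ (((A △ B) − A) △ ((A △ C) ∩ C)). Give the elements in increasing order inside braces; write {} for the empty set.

A △ B = {2,3,4,8,11,12}
(A △ B) − A = {2,4,11}
A △ C = {1,3,7,9,10,11,13,14,16}
(A △ C) ∩ C = {7,9,10,11,13}
((A △ B) − A) △ ((A △ C) ∩ C) = {2,4,7,9,10,13}
E ∩ (((A △ B) − A) △ ((A △ C) ∩ C)) = {9,10,13}

{9,10,13}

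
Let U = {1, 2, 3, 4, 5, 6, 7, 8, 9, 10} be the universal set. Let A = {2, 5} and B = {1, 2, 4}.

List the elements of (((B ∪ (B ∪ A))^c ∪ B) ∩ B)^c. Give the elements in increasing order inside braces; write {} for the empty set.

B ∪ A = {1, 2, 4, 5}
B ∪ (B ∪ A) = {1, 2, 4, 5}
(B ∪ (B ∪ A))^c = {3, 6, 7, 8, 9, 10}
(B ∪ (B ∪ A))^c ∪ B = {1, 2, 3, 4, 6, 7, 8, 9, 10}
((B ∪ (B ∪ A))^c ∪ B) ∩ B = {1, 2, 4}
(((B ∪ (B ∪ A))^c ∪ B) ∩ B)^c = {3, 5, 6, 7, 8, 9, 10}

{3, 5, 6, 7, 8, 9, 10}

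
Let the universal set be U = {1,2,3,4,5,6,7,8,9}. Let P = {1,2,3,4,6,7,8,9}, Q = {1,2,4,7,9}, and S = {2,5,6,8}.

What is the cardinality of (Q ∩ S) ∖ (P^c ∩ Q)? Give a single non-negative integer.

Q ∩ S = {2}
P^c = {5}
P^c ∩ Q = {}
(Q ∩ S) ∖ (P^c ∩ Q) = {2}
|(Q ∩ S) ∖ (P^c ∩ Q)| = 1

1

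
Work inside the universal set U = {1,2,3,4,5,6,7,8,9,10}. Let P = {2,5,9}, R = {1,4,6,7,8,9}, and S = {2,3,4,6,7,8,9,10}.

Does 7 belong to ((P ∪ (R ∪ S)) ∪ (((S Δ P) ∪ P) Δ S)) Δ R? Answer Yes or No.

No

7 ∈ R and 7 ∈ S, so 7 ∈ R ∪ S
7 ∉ P and 7 ∈ (R ∪ S), so 7 ∈ P ∪ (R ∪ S)
7 ∈ S and 7 ∉ P, so 7 ∈ S Δ P
7 ∈ (S Δ P) and 7 ∉ P, so 7 ∈ (S Δ P) ∪ P
7 ∈ ((S Δ P) ∪ P) and 7 ∈ S, so 7 ∉ ((S Δ P) ∪ P) Δ S
7 ∈ (P ∪ (R ∪ S)) and 7 ∉ (((S Δ P) ∪ P) Δ S), so 7 ∈ (P ∪ (R ∪ S)) ∪ (((S Δ P) ∪ P) Δ S)
7 ∈ ((P ∪ (R ∪ S)) ∪ (((S Δ P) ∪ P) Δ S)) and 7 ∈ R, so 7 ∉ ((P ∪ (R ∪ S)) ∪ (((S Δ P) ∪ P) Δ S)) Δ R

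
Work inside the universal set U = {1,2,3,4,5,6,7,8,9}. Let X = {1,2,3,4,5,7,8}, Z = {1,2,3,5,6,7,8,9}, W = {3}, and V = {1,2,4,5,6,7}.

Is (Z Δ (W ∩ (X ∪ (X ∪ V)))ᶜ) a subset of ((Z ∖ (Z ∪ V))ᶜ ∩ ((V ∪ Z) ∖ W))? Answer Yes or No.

No

X ∪ V = {1,2,3,4,5,6,7,8}
X ∪ (X ∪ V) = {1,2,3,4,5,6,7,8}
W ∩ (X ∪ (X ∪ V)) = {3}
(W ∩ (X ∪ (X ∪ V)))ᶜ = {1,2,4,5,6,7,8,9}
Z Δ (W ∩ (X ∪ (X ∪ V)))ᶜ = {3,4}
Z ∪ V = {1,2,3,4,5,6,7,8,9}
Z ∖ (Z ∪ V) = {}
(Z ∖ (Z ∪ V))ᶜ = {1,2,3,4,5,6,7,8,9}
V ∪ Z = {1,2,3,4,5,6,7,8,9}
(V ∪ Z) ∖ W = {1,2,4,5,6,7,8,9}
(Z ∖ (Z ∪ V))ᶜ ∩ ((V ∪ Z) ∖ W) = {1,2,4,5,6,7,8,9}
3 ∈ Z Δ (W ∩ (X ∪ (X ∪ V)))ᶜ but 3 ∉ (Z ∖ (Z ∪ V))ᶜ ∩ ((V ∪ Z) ∖ W), so the inclusion fails.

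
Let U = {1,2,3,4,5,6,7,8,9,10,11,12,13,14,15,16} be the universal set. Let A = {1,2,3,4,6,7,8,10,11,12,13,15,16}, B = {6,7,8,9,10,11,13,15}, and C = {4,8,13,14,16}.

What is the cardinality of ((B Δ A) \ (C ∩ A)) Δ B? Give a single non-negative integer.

11

B Δ A = {1,2,3,4,9,12,16}
C ∩ A = {4,8,13,16}
(B Δ A) \ (C ∩ A) = {1,2,3,9,12}
((B Δ A) \ (C ∩ A)) Δ B = {1,2,3,6,7,8,10,11,12,13,15}
|((B Δ A) \ (C ∩ A)) Δ B| = 11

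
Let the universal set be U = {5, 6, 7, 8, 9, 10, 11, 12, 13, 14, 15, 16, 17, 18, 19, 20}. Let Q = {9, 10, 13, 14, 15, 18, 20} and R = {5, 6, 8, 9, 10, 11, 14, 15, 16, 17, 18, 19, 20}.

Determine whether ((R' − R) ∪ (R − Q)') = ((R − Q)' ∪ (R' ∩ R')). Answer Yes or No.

Yes

R' = {7, 12, 13}
R' − R = {7, 12, 13}
R − Q = {5, 6, 8, 11, 16, 17, 19}
(R − Q)' = {7, 9, 10, 12, 13, 14, 15, 18, 20}
(R' − R) ∪ (R − Q)' = {7, 9, 10, 12, 13, 14, 15, 18, 20}
R' ∩ R' = {7, 12, 13}
(R − Q)' ∪ (R' ∩ R') = {7, 9, 10, 12, 13, 14, 15, 18, 20}
Both equal {7, 9, 10, 12, 13, 14, 15, 18, 20}, so (R' − R) ∪ (R − Q)' = (R − Q)' ∪ (R' ∩ R').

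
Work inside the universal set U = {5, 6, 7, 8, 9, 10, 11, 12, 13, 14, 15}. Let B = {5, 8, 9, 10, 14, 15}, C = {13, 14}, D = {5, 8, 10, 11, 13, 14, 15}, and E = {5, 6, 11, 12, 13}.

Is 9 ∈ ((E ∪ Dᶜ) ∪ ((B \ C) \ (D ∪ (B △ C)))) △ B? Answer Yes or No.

9 ∉ D, so 9 ∈ Dᶜ
9 ∉ E and 9 ∈ Dᶜ, so 9 ∈ E ∪ Dᶜ
9 ∈ B and 9 ∉ C, so 9 ∈ B \ C
9 ∈ B and 9 ∉ C, so 9 ∈ B △ C
9 ∉ D and 9 ∈ (B △ C), so 9 ∈ D ∪ (B △ C)
9 ∈ (B \ C) and 9 ∈ (D ∪ (B △ C)), so 9 ∉ (B \ C) \ (D ∪ (B △ C))
9 ∈ (E ∪ Dᶜ) and 9 ∉ ((B \ C) \ (D ∪ (B △ C))), so 9 ∈ (E ∪ Dᶜ) ∪ ((B \ C) \ (D ∪ (B △ C)))
9 ∈ ((E ∪ Dᶜ) ∪ ((B \ C) \ (D ∪ (B △ C)))) and 9 ∈ B, so 9 ∉ ((E ∪ Dᶜ) ∪ ((B \ C) \ (D ∪ (B △ C)))) △ B

No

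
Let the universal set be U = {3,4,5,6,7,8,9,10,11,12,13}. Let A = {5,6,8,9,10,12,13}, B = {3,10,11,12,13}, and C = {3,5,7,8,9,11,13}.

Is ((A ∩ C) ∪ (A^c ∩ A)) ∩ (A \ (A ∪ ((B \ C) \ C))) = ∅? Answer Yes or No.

Yes

A ∩ C = {5,8,9,13}
A^c = {3,4,7,11}
A^c ∩ A = {}
(A ∩ C) ∪ (A^c ∩ A) = {5,8,9,13}
B \ C = {10,12}
(B \ C) \ C = {10,12}
A ∪ ((B \ C) \ C) = {5,6,8,9,10,12,13}
A \ (A ∪ ((B \ C) \ C)) = {}
{5,8,9,13} and {} share no elements.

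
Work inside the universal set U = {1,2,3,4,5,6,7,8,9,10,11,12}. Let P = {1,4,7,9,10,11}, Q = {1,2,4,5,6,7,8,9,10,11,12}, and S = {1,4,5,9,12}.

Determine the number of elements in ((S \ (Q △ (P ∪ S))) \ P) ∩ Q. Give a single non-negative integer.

P ∪ S = {1,4,5,7,9,10,11,12}
Q △ (P ∪ S) = {2,6,8}
S \ (Q △ (P ∪ S)) = {1,4,5,9,12}
(S \ (Q △ (P ∪ S))) \ P = {5,12}
((S \ (Q △ (P ∪ S))) \ P) ∩ Q = {5,12}
|((S \ (Q △ (P ∪ S))) \ P) ∩ Q| = 2

2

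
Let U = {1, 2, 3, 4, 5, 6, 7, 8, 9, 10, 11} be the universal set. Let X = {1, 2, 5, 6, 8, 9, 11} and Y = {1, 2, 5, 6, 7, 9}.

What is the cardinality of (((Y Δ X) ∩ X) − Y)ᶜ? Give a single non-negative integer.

9

Y Δ X = {7, 8, 11}
(Y Δ X) ∩ X = {8, 11}
((Y Δ X) ∩ X) − Y = {8, 11}
(((Y Δ X) ∩ X) − Y)ᶜ = {1, 2, 3, 4, 5, 6, 7, 9, 10}
|(((Y Δ X) ∩ X) − Y)ᶜ| = 9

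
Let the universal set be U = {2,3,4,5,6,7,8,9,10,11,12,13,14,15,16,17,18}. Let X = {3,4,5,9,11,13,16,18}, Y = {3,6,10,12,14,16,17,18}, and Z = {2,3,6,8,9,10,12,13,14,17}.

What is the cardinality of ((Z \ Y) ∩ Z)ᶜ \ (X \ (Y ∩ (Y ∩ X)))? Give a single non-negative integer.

10

Z \ Y = {2,8,9,13}
(Z \ Y) ∩ Z = {2,8,9,13}
((Z \ Y) ∩ Z)ᶜ = {3,4,5,6,7,10,11,12,14,15,16,17,18}
Y ∩ X = {3,16,18}
Y ∩ (Y ∩ X) = {3,16,18}
X \ (Y ∩ (Y ∩ X)) = {4,5,9,11,13}
((Z \ Y) ∩ Z)ᶜ \ (X \ (Y ∩ (Y ∩ X))) = {3,6,7,10,12,14,15,16,17,18}
|((Z \ Y) ∩ Z)ᶜ \ (X \ (Y ∩ (Y ∩ X)))| = 10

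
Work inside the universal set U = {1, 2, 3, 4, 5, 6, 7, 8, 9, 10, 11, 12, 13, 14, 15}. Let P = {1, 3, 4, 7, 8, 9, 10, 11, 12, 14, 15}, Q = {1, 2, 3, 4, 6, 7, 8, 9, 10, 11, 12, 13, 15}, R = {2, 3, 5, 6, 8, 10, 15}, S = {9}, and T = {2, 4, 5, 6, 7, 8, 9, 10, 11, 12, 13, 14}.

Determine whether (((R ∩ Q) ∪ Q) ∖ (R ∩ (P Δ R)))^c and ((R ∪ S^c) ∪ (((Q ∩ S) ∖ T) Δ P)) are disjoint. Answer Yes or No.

R ∩ Q = {2, 3, 6, 8, 10, 15}
(R ∩ Q) ∪ Q = {1, 2, 3, 4, 6, 7, 8, 9, 10, 11, 12, 13, 15}
P Δ R = {1, 2, 4, 5, 6, 7, 9, 11, 12, 14}
R ∩ (P Δ R) = {2, 5, 6}
((R ∩ Q) ∪ Q) ∖ (R ∩ (P Δ R)) = {1, 3, 4, 7, 8, 9, 10, 11, 12, 13, 15}
(((R ∩ Q) ∪ Q) ∖ (R ∩ (P Δ R)))^c = {2, 5, 6, 14}
S^c = {1, 2, 3, 4, 5, 6, 7, 8, 10, 11, 12, 13, 14, 15}
R ∪ S^c = {1, 2, 3, 4, 5, 6, 7, 8, 10, 11, 12, 13, 14, 15}
Q ∩ S = {9}
(Q ∩ S) ∖ T = {}
((Q ∩ S) ∖ T) Δ P = {1, 3, 4, 7, 8, 9, 10, 11, 12, 14, 15}
(R ∪ S^c) ∪ (((Q ∩ S) ∖ T) Δ P) = {1, 2, 3, 4, 5, 6, 7, 8, 9, 10, 11, 12, 13, 14, 15}
2 lies in both, so they are not disjoint.

No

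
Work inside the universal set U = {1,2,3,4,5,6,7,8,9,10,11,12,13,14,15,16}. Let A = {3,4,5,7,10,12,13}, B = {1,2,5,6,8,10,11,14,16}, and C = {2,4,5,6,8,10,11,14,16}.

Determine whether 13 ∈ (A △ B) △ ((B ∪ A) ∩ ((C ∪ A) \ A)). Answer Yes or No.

Yes

13 ∈ A and 13 ∉ B, so 13 ∈ A △ B
13 ∉ B and 13 ∈ A, so 13 ∈ B ∪ A
13 ∉ C and 13 ∈ A, so 13 ∈ C ∪ A
13 ∈ (C ∪ A) and 13 ∈ A, so 13 ∉ (C ∪ A) \ A
13 ∈ (B ∪ A) and 13 ∉ ((C ∪ A) \ A), so 13 ∉ (B ∪ A) ∩ ((C ∪ A) \ A)
13 ∈ (A △ B) and 13 ∉ ((B ∪ A) ∩ ((C ∪ A) \ A)), so 13 ∈ (A △ B) △ ((B ∪ A) ∩ ((C ∪ A) \ A))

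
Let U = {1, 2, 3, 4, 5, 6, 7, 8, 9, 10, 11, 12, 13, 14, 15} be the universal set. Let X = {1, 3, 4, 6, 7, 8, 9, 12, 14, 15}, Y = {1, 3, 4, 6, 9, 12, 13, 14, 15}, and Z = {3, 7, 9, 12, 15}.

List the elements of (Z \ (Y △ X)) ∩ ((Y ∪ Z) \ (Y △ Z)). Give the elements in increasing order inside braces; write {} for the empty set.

{3, 9, 12, 15}

Y △ X = {7, 8, 13}
Z \ (Y △ X) = {3, 9, 12, 15}
Y ∪ Z = {1, 3, 4, 6, 7, 9, 12, 13, 14, 15}
Y △ Z = {1, 4, 6, 7, 13, 14}
(Y ∪ Z) \ (Y △ Z) = {3, 9, 12, 15}
(Z \ (Y △ X)) ∩ ((Y ∪ Z) \ (Y △ Z)) = {3, 9, 12, 15}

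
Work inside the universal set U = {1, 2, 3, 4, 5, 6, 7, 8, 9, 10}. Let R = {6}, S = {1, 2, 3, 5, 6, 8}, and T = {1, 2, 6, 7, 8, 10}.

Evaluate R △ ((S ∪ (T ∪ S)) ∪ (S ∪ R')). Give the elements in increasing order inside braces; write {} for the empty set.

{1, 2, 3, 4, 5, 7, 8, 9, 10}

T ∪ S = {1, 2, 3, 5, 6, 7, 8, 10}
S ∪ (T ∪ S) = {1, 2, 3, 5, 6, 7, 8, 10}
R' = {1, 2, 3, 4, 5, 7, 8, 9, 10}
S ∪ R' = {1, 2, 3, 4, 5, 6, 7, 8, 9, 10}
(S ∪ (T ∪ S)) ∪ (S ∪ R') = {1, 2, 3, 4, 5, 6, 7, 8, 9, 10}
R △ ((S ∪ (T ∪ S)) ∪ (S ∪ R')) = {1, 2, 3, 4, 5, 7, 8, 9, 10}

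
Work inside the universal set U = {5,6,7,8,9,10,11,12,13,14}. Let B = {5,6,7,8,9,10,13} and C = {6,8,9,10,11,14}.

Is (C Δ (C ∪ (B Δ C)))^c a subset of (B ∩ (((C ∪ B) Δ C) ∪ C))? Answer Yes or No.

B Δ C = {5,7,11,13,14}
C ∪ (B Δ C) = {5,6,7,8,9,10,11,13,14}
C Δ (C ∪ (B Δ C)) = {5,7,13}
(C Δ (C ∪ (B Δ C)))^c = {6,8,9,10,11,12,14}
C ∪ B = {5,6,7,8,9,10,11,13,14}
(C ∪ B) Δ C = {5,7,13}
((C ∪ B) Δ C) ∪ C = {5,6,7,8,9,10,11,13,14}
B ∩ (((C ∪ B) Δ C) ∪ C) = {5,6,7,8,9,10,13}
11 ∈ (C Δ (C ∪ (B Δ C)))^c but 11 ∉ B ∩ (((C ∪ B) Δ C) ∪ C), so the inclusion fails.

No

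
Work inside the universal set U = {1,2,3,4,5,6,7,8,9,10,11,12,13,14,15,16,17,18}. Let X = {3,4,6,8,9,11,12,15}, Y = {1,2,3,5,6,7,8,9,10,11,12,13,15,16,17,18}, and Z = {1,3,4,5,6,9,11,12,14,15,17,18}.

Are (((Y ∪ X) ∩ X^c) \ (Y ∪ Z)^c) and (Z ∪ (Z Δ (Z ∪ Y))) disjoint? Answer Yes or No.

Y ∪ X = {1,2,3,4,5,6,7,8,9,10,11,12,13,15,16,17,18}
X^c = {1,2,5,7,10,13,14,16,17,18}
(Y ∪ X) ∩ X^c = {1,2,5,7,10,13,16,17,18}
Y ∪ Z = {1,2,3,4,5,6,7,8,9,10,11,12,13,14,15,16,17,18}
(Y ∪ Z)^c = {}
((Y ∪ X) ∩ X^c) \ (Y ∪ Z)^c = {1,2,5,7,10,13,16,17,18}
Z ∪ Y = {1,2,3,4,5,6,7,8,9,10,11,12,13,14,15,16,17,18}
Z Δ (Z ∪ Y) = {2,7,8,10,13,16}
Z ∪ (Z Δ (Z ∪ Y)) = {1,2,3,4,5,6,7,8,9,10,11,12,13,14,15,16,17,18}
1 lies in both, so they are not disjoint.

No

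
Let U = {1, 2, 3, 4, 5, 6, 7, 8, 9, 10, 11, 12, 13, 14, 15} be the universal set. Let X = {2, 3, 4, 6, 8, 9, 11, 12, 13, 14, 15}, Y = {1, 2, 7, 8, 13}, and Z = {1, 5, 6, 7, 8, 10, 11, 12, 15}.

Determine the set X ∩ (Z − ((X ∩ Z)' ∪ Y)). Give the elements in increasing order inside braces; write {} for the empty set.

{6, 11, 12, 15}

X ∩ Z = {6, 8, 11, 12, 15}
(X ∩ Z)' = {1, 2, 3, 4, 5, 7, 9, 10, 13, 14}
(X ∩ Z)' ∪ Y = {1, 2, 3, 4, 5, 7, 8, 9, 10, 13, 14}
Z − ((X ∩ Z)' ∪ Y) = {6, 11, 12, 15}
X ∩ (Z − ((X ∩ Z)' ∪ Y)) = {6, 11, 12, 15}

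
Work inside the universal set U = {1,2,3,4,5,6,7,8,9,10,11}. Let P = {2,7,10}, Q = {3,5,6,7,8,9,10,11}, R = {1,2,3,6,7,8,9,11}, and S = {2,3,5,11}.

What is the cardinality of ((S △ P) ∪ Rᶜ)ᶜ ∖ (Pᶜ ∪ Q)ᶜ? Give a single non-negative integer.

4

S △ P = {3,5,7,10,11}
Rᶜ = {4,5,10}
(S △ P) ∪ Rᶜ = {3,4,5,7,10,11}
((S △ P) ∪ Rᶜ)ᶜ = {1,2,6,8,9}
Pᶜ = {1,3,4,5,6,8,9,11}
Pᶜ ∪ Q = {1,3,4,5,6,7,8,9,10,11}
(Pᶜ ∪ Q)ᶜ = {2}
((S △ P) ∪ Rᶜ)ᶜ ∖ (Pᶜ ∪ Q)ᶜ = {1,6,8,9}
|((S △ P) ∪ Rᶜ)ᶜ ∖ (Pᶜ ∪ Q)ᶜ| = 4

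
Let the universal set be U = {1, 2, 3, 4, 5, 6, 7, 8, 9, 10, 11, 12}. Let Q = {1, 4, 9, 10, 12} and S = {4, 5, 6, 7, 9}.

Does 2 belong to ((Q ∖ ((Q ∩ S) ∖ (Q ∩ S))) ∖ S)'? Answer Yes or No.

2 ∉ Q and 2 ∉ S, so 2 ∉ Q ∩ S
2 ∉ Q and 2 ∉ S, so 2 ∉ Q ∩ S
2 ∉ (Q ∩ S) and 2 ∉ (Q ∩ S), so 2 ∉ (Q ∩ S) ∖ (Q ∩ S)
2 ∉ Q and 2 ∉ ((Q ∩ S) ∖ (Q ∩ S)), so 2 ∉ Q ∖ ((Q ∩ S) ∖ (Q ∩ S))
2 ∉ (Q ∖ ((Q ∩ S) ∖ (Q ∩ S))) and 2 ∉ S, so 2 ∉ (Q ∖ ((Q ∩ S) ∖ (Q ∩ S))) ∖ S
2 ∈ ((Q ∖ ((Q ∩ S) ∖ (Q ∩ S))) ∖ S)' since 2 ∉ ((Q ∖ ((Q ∩ S) ∖ (Q ∩ S))) ∖ S)

Yes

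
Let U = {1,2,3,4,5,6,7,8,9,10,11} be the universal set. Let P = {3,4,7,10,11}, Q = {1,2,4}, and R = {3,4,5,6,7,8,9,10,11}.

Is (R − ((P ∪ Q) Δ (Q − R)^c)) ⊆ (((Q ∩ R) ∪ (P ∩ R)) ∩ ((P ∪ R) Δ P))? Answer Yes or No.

P ∪ Q = {1,2,3,4,7,10,11}
Q − R = {1,2}
(Q − R)^c = {3,4,5,6,7,8,9,10,11}
(P ∪ Q) Δ (Q − R)^c = {1,2,5,6,8,9}
R − ((P ∪ Q) Δ (Q − R)^c) = {3,4,7,10,11}
Q ∩ R = {4}
P ∩ R = {3,4,7,10,11}
(Q ∩ R) ∪ (P ∩ R) = {3,4,7,10,11}
P ∪ R = {3,4,5,6,7,8,9,10,11}
(P ∪ R) Δ P = {5,6,8,9}
((Q ∩ R) ∪ (P ∩ R)) ∩ ((P ∪ R) Δ P) = {}
3 ∈ R − ((P ∪ Q) Δ (Q − R)^c) but 3 ∉ ((Q ∩ R) ∪ (P ∩ R)) ∩ ((P ∪ R) Δ P), so the inclusion fails.

No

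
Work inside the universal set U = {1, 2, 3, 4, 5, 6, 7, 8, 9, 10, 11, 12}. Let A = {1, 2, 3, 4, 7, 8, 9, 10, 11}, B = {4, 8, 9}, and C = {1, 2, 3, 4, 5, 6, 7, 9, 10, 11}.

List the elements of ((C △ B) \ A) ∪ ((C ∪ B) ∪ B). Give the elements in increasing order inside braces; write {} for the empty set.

C △ B = {1, 2, 3, 5, 6, 7, 8, 10, 11}
(C △ B) \ A = {5, 6}
C ∪ B = {1, 2, 3, 4, 5, 6, 7, 8, 9, 10, 11}
(C ∪ B) ∪ B = {1, 2, 3, 4, 5, 6, 7, 8, 9, 10, 11}
((C △ B) \ A) ∪ ((C ∪ B) ∪ B) = {1, 2, 3, 4, 5, 6, 7, 8, 9, 10, 11}

{1, 2, 3, 4, 5, 6, 7, 8, 9, 10, 11}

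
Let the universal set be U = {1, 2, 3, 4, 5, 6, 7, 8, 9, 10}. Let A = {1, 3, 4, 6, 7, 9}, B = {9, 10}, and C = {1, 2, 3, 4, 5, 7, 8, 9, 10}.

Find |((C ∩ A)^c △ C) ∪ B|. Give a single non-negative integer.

C ∩ A = {1, 3, 4, 7, 9}
(C ∩ A)^c = {2, 5, 6, 8, 10}
(C ∩ A)^c △ C = {1, 3, 4, 6, 7, 9}
((C ∩ A)^c △ C) ∪ B = {1, 3, 4, 6, 7, 9, 10}
|((C ∩ A)^c △ C) ∪ B| = 7

7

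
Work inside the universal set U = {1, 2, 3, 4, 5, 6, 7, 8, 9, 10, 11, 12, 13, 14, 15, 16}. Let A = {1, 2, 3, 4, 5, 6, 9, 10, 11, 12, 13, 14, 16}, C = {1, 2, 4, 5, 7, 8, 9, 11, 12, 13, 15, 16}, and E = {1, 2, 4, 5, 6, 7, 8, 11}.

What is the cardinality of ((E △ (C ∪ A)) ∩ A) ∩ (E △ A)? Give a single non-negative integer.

C ∪ A = {1, 2, 3, 4, 5, 6, 7, 8, 9, 10, 11, 12, 13, 14, 15, 16}
E △ (C ∪ A) = {3, 9, 10, 12, 13, 14, 15, 16}
(E △ (C ∪ A)) ∩ A = {3, 9, 10, 12, 13, 14, 16}
E △ A = {3, 7, 8, 9, 10, 12, 13, 14, 16}
((E △ (C ∪ A)) ∩ A) ∩ (E △ A) = {3, 9, 10, 12, 13, 14, 16}
|((E △ (C ∪ A)) ∩ A) ∩ (E △ A)| = 7

7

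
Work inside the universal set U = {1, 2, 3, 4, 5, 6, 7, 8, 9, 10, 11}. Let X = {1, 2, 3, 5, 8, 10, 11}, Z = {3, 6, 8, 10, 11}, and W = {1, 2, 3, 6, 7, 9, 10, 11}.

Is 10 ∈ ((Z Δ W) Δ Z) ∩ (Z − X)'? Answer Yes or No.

10 ∈ Z and 10 ∈ W, so 10 ∉ Z Δ W
10 ∉ (Z Δ W) and 10 ∈ Z, so 10 ∈ (Z Δ W) Δ Z
10 ∈ Z and 10 ∈ X, so 10 ∉ Z − X
10 ∈ (Z − X)' since 10 ∉ (Z − X)
10 ∈ ((Z Δ W) Δ Z) and 10 ∈ (Z − X)', so 10 ∈ ((Z Δ W) Δ Z) ∩ (Z − X)'

Yes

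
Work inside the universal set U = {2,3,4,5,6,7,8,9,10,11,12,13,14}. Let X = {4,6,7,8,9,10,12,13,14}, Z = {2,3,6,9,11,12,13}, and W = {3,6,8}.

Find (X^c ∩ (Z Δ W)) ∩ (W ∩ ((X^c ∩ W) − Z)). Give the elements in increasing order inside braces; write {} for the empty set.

{}

X^c = {2,3,5,11}
Z Δ W = {2,8,9,11,12,13}
X^c ∩ (Z Δ W) = {2,11}
X^c ∩ W = {3}
(X^c ∩ W) − Z = {}
W ∩ ((X^c ∩ W) − Z) = {}
(X^c ∩ (Z Δ W)) ∩ (W ∩ ((X^c ∩ W) − Z)) = {}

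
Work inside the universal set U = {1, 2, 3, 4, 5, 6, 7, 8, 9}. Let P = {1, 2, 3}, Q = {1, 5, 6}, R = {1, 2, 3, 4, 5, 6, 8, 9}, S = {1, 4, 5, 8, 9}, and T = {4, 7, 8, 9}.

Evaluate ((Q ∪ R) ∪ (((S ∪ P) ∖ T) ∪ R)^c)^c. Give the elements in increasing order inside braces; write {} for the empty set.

Q ∪ R = {1, 2, 3, 4, 5, 6, 8, 9}
S ∪ P = {1, 2, 3, 4, 5, 8, 9}
(S ∪ P) ∖ T = {1, 2, 3, 5}
((S ∪ P) ∖ T) ∪ R = {1, 2, 3, 4, 5, 6, 8, 9}
(((S ∪ P) ∖ T) ∪ R)^c = {7}
(Q ∪ R) ∪ (((S ∪ P) ∖ T) ∪ R)^c = {1, 2, 3, 4, 5, 6, 7, 8, 9}
((Q ∪ R) ∪ (((S ∪ P) ∖ T) ∪ R)^c)^c = {}

{}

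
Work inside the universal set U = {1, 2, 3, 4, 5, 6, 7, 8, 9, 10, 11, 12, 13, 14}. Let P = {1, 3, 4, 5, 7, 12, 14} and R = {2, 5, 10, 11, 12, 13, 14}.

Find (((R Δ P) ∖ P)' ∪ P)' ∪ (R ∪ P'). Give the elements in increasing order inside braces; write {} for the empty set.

{2, 5, 6, 8, 9, 10, 11, 12, 13, 14}

R Δ P = {1, 2, 3, 4, 7, 10, 11, 13}
(R Δ P) ∖ P = {2, 10, 11, 13}
((R Δ P) ∖ P)' = {1, 3, 4, 5, 6, 7, 8, 9, 12, 14}
((R Δ P) ∖ P)' ∪ P = {1, 3, 4, 5, 6, 7, 8, 9, 12, 14}
(((R Δ P) ∖ P)' ∪ P)' = {2, 10, 11, 13}
P' = {2, 6, 8, 9, 10, 11, 13}
R ∪ P' = {2, 5, 6, 8, 9, 10, 11, 12, 13, 14}
(((R Δ P) ∖ P)' ∪ P)' ∪ (R ∪ P') = {2, 5, 6, 8, 9, 10, 11, 12, 13, 14}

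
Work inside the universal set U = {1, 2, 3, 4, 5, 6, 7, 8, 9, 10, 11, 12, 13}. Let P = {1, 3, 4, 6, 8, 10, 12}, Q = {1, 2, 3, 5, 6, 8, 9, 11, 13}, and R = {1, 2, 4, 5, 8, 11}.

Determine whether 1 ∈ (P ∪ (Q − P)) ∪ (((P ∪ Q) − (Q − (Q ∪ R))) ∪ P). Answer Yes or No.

Yes

1 ∈ Q and 1 ∈ P, so 1 ∉ Q − P
1 ∈ P and 1 ∉ (Q − P), so 1 ∈ P ∪ (Q − P)
1 ∈ P and 1 ∈ Q, so 1 ∈ P ∪ Q
1 ∈ Q and 1 ∈ R, so 1 ∈ Q ∪ R
1 ∈ Q and 1 ∈ (Q ∪ R), so 1 ∉ Q − (Q ∪ R)
1 ∈ (P ∪ Q) and 1 ∉ (Q − (Q ∪ R)), so 1 ∈ (P ∪ Q) − (Q − (Q ∪ R))
1 ∈ ((P ∪ Q) − (Q − (Q ∪ R))) and 1 ∈ P, so 1 ∈ ((P ∪ Q) − (Q − (Q ∪ R))) ∪ P
1 ∈ (P ∪ (Q − P)) and 1 ∈ (((P ∪ Q) − (Q − (Q ∪ R))) ∪ P), so 1 ∈ (P ∪ (Q − P)) ∪ (((P ∪ Q) − (Q − (Q ∪ R))) ∪ P)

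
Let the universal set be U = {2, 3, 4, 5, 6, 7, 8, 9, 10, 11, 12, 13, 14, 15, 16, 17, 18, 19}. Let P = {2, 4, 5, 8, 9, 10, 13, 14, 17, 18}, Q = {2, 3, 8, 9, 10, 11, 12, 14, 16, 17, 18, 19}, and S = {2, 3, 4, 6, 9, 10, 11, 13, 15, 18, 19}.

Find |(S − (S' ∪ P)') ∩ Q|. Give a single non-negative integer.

S' = {5, 7, 8, 12, 14, 16, 17}
S' ∪ P = {2, 4, 5, 7, 8, 9, 10, 12, 13, 14, 16, 17, 18}
(S' ∪ P)' = {3, 6, 11, 15, 19}
S − (S' ∪ P)' = {2, 4, 9, 10, 13, 18}
(S − (S' ∪ P)') ∩ Q = {2, 9, 10, 18}
|(S − (S' ∪ P)') ∩ Q| = 4

4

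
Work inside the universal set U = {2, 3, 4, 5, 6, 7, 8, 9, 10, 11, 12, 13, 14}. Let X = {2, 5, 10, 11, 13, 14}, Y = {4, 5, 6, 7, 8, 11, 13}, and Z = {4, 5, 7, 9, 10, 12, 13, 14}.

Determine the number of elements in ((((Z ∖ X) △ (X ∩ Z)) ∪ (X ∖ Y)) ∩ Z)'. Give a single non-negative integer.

5

Z ∖ X = {4, 7, 9, 12}
X ∩ Z = {5, 10, 13, 14}
(Z ∖ X) △ (X ∩ Z) = {4, 5, 7, 9, 10, 12, 13, 14}
X ∖ Y = {2, 10, 14}
((Z ∖ X) △ (X ∩ Z)) ∪ (X ∖ Y) = {2, 4, 5, 7, 9, 10, 12, 13, 14}
(((Z ∖ X) △ (X ∩ Z)) ∪ (X ∖ Y)) ∩ Z = {4, 5, 7, 9, 10, 12, 13, 14}
((((Z ∖ X) △ (X ∩ Z)) ∪ (X ∖ Y)) ∩ Z)' = {2, 3, 6, 8, 11}
|((((Z ∖ X) △ (X ∩ Z)) ∪ (X ∖ Y)) ∩ Z)'| = 5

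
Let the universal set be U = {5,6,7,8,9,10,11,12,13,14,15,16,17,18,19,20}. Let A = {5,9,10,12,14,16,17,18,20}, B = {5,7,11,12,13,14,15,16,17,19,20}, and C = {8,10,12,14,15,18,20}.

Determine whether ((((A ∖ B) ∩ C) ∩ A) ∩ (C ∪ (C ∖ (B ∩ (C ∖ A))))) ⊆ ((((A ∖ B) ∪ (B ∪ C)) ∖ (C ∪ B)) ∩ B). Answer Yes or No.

No

A ∖ B = {9,10,18}
(A ∖ B) ∩ C = {10,18}
((A ∖ B) ∩ C) ∩ A = {10,18}
C ∖ A = {8,15}
B ∩ (C ∖ A) = {15}
C ∖ (B ∩ (C ∖ A)) = {8,10,12,14,18,20}
C ∪ (C ∖ (B ∩ (C ∖ A))) = {8,10,12,14,15,18,20}
(((A ∖ B) ∩ C) ∩ A) ∩ (C ∪ (C ∖ (B ∩ (C ∖ A)))) = {10,18}
B ∪ C = {5,7,8,10,11,12,13,14,15,16,17,18,19,20}
(A ∖ B) ∪ (B ∪ C) = {5,7,8,9,10,11,12,13,14,15,16,17,18,19,20}
C ∪ B = {5,7,8,10,11,12,13,14,15,16,17,18,19,20}
((A ∖ B) ∪ (B ∪ C)) ∖ (C ∪ B) = {9}
(((A ∖ B) ∪ (B ∪ C)) ∖ (C ∪ B)) ∩ B = {}
10 ∈ (((A ∖ B) ∩ C) ∩ A) ∩ (C ∪ (C ∖ (B ∩ (C ∖ A)))) but 10 ∉ (((A ∖ B) ∪ (B ∪ C)) ∖ (C ∪ B)) ∩ B, so the inclusion fails.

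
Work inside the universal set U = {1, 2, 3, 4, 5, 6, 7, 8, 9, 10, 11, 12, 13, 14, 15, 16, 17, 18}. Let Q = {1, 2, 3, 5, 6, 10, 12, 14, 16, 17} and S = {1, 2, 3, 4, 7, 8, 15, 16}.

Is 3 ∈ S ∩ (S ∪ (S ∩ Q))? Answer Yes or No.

3 ∈ S and 3 ∈ Q, so 3 ∈ S ∩ Q
3 ∈ S and 3 ∈ (S ∩ Q), so 3 ∈ S ∪ (S ∩ Q)
3 ∈ S and 3 ∈ (S ∪ (S ∩ Q)), so 3 ∈ S ∩ (S ∪ (S ∩ Q))

Yes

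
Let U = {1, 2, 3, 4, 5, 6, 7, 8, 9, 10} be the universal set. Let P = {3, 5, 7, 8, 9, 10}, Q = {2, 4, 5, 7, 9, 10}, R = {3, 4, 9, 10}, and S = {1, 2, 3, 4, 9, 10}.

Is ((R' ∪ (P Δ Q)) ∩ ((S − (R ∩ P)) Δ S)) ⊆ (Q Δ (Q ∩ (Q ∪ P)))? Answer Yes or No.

R' = {1, 2, 5, 6, 7, 8}
P Δ Q = {2, 3, 4, 8}
R' ∪ (P Δ Q) = {1, 2, 3, 4, 5, 6, 7, 8}
R ∩ P = {3, 9, 10}
S − (R ∩ P) = {1, 2, 4}
(S − (R ∩ P)) Δ S = {3, 9, 10}
(R' ∪ (P Δ Q)) ∩ ((S − (R ∩ P)) Δ S) = {3}
Q ∪ P = {2, 3, 4, 5, 7, 8, 9, 10}
Q ∩ (Q ∪ P) = {2, 4, 5, 7, 9, 10}
Q Δ (Q ∩ (Q ∪ P)) = {}
3 ∈ (R' ∪ (P Δ Q)) ∩ ((S − (R ∩ P)) Δ S) but 3 ∉ Q Δ (Q ∩ (Q ∪ P)), so the inclusion fails.

No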